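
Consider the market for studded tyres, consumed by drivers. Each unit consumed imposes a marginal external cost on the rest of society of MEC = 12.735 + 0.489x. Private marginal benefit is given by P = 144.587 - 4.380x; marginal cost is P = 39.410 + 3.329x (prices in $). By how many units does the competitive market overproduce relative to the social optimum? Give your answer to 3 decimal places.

Market equilibrium (private): 39.410 + 3.329x = 144.587 - 4.380x → x_m = 13.6434.
Social marginal benefit = demand − MEC = 131.852 - 4.869x.
Set SMB = MC: 131.852 - 4.869x = 39.410 + 3.329x → x* = 11.2762.
Gap = |13.6434 − 11.2762| = 2.3672.

2.367 units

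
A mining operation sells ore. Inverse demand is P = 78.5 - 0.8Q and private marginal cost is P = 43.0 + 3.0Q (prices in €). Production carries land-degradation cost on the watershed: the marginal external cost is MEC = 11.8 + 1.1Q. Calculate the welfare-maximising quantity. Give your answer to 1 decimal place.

Social marginal cost = private MC + MEC = 54.8 + 4.1Q.
Set SMC = demand: 54.8 + 4.1Q = 78.5 - 0.8Q → Q* = 4.8367.

Q* = 4.8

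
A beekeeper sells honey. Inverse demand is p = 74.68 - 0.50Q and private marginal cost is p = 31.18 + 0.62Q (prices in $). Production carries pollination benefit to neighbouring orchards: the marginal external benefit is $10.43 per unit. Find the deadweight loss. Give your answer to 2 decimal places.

Market equilibrium (private): 31.18 + 0.62Q = 74.68 - 0.50Q → Q_m = 38.8393.
Social marginal cost = private MC − MEB = 20.75 + 0.62Q.
Set SMC = demand: 20.75 + 0.62Q = 74.68 - 0.50Q → Q* = 48.1518.
Between Q* and Q_m the wedge demand − SMC runs linearly from 0 to MEB(Q_m), so the loss is a triangle.
DWL = ½ × 9.3125 × 10.4300 = 48.5647.

DWL = $48.56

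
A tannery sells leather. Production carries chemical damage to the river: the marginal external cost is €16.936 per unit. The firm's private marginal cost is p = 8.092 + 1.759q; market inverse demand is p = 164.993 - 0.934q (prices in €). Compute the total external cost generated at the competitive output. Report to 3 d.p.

€986.734

Market equilibrium (private): 8.092 + 1.759q = 164.993 - 0.934q → q_m = 58.2625.
Total external cost = MEC × q_m = 16.936 × 58.2625 = 986.7337.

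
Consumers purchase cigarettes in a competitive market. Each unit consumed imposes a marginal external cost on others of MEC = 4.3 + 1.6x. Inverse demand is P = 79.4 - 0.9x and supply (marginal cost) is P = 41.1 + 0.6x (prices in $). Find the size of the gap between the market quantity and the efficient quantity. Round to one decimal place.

Market equilibrium (private): 41.1 + 0.6x = 79.4 - 0.9x → x_m = 25.5333.
Social marginal benefit = demand − MEC = 75.1 - 2.5x.
Set SMB = MC: 75.1 - 2.5x = 41.1 + 0.6x → x* = 10.9677.
Gap = |25.5333 − 10.9677| = 14.5656.

14.6 units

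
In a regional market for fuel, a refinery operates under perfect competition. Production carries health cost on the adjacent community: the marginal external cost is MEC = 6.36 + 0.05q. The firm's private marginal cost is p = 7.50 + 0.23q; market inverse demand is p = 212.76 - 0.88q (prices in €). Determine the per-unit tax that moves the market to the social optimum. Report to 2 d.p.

Social marginal cost = private MC + MEC = 13.86 + 0.28q.
Set SMC = demand: 13.86 + 0.28q = 212.76 - 0.88q → q* = 171.4655.
The Pigouvian tax equals MEC at q*: 6.36 + 0.05×171.4655 = 14.9333.

tax = €14.93 per unit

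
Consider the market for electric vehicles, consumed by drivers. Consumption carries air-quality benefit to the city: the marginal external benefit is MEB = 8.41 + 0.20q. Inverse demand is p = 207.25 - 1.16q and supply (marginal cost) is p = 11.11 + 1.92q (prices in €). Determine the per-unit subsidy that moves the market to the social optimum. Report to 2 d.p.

Social marginal benefit = demand + MEB = 215.66 - 0.96q.
Set SMB = MC: 215.66 - 0.96q = 11.11 + 1.92q → q* = 71.0243.
The Pigouvian subsidy equals MEB at q*: 8.41 + 0.20×71.0243 = 22.6149.

subsidy = €22.61 per unit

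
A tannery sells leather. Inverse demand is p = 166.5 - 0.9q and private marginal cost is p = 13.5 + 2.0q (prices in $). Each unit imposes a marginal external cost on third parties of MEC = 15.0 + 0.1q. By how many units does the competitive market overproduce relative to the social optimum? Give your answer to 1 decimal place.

6.8 units

Market equilibrium (private): 13.5 + 2.0q = 166.5 - 0.9q → q_m = 52.7586.
Social marginal cost = private MC + MEC = 28.5 + 2.1q.
Set SMC = demand: 28.5 + 2.1q = 166.5 - 0.9q → q* = 46.0000.
Gap = |52.7586 − 46.0000| = 6.7586.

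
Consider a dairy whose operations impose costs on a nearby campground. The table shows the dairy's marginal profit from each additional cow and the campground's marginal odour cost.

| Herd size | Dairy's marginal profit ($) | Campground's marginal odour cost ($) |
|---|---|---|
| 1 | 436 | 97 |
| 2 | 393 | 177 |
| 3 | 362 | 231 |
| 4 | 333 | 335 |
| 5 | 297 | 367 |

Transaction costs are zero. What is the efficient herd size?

3

Bargaining reaches the level where marginal profit last exceeds marginal odour cost.
That holds through level 3 (362 ≥ 231) but not at 4 (333 < 335).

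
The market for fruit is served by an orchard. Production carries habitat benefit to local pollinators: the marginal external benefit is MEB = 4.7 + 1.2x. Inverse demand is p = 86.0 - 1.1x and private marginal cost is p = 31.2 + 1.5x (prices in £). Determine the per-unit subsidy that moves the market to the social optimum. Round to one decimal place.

subsidy = £55.7 per unit

Social marginal cost = private MC − MEB = 26.5 + 0.3x.
Set SMC = demand: 26.5 + 0.3x = 86.0 - 1.1x → x* = 42.5000.
The Pigouvian subsidy equals MEB at x*: 4.7 + 1.2×42.5000 = 55.7000.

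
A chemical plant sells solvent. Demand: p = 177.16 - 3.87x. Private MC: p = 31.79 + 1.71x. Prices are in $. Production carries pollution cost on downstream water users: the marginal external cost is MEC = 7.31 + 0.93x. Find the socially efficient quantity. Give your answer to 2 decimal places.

x* = 21.21

Social marginal cost = private MC + MEC = 39.10 + 2.64x.
Set SMC = demand: 39.10 + 2.64x = 177.16 - 3.87x → x* = 21.2074.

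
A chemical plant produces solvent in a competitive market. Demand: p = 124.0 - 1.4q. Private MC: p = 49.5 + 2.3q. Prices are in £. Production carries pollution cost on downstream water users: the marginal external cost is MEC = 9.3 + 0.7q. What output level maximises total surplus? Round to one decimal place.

Social marginal cost = private MC + MEC = 58.8 + 3.0q.
Set SMC = demand: 58.8 + 3.0q = 124.0 - 1.4q → q* = 14.8182.

q* = 14.8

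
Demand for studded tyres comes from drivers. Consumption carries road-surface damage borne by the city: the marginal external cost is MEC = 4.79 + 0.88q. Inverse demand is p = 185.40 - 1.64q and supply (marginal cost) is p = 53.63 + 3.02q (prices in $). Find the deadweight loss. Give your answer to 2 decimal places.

Market equilibrium (private): 53.63 + 3.02q = 185.40 - 1.64q → q_m = 28.2768.
Social marginal benefit = demand − MEC = 180.61 - 2.52q.
Set SMB = MC: 180.61 - 2.52q = 53.63 + 3.02q → q* = 22.9206.
Height of the DWL triangle at q_m is MC(q_m) − SMB(q_m) = MEC(q_m) = 29.6736.
DWL = ½ × 5.3562 × 29.6736 = 79.4689.

DWL = $79.47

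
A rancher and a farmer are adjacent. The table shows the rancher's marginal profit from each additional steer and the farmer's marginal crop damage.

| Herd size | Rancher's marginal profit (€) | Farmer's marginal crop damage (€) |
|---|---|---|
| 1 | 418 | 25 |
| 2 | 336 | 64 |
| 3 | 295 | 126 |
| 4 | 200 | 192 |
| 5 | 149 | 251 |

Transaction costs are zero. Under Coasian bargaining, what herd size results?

Bargaining reaches the level where marginal profit last exceeds marginal crop damage.
That holds through level 4 (200 ≥ 192) but not at 5 (149 < 251).

4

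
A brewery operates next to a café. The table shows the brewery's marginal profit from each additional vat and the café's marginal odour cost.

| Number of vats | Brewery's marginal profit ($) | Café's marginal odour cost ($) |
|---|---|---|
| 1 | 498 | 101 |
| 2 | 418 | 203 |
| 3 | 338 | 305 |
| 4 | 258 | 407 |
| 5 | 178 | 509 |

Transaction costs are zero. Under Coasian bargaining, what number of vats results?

3

Bargaining reaches the level where marginal profit last exceeds marginal odour cost.
That holds through level 3 (338 ≥ 305) but not at 4 (258 < 407).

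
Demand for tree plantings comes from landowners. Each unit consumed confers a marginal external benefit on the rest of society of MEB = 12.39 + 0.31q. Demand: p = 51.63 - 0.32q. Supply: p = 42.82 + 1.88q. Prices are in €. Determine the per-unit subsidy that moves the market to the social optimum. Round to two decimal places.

subsidy = €15.87 per unit

Social marginal benefit = demand + MEB = 64.02 - 0.01q.
Set SMB = MC: 64.02 - 0.01q = 42.82 + 1.88q → q* = 11.2169.
The Pigouvian subsidy equals MEB at q*: 12.39 + 0.31×11.2169 = 15.8672.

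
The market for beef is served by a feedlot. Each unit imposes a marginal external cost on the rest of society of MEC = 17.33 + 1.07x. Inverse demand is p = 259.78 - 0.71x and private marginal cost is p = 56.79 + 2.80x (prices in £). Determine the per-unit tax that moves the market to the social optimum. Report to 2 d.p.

tax = £60.70 per unit

Social marginal cost = private MC + MEC = 74.12 + 3.87x.
Set SMC = demand: 74.12 + 3.87x = 259.78 - 0.71x → x* = 40.5371.
The Pigouvian tax equals MEC at x*: 17.33 + 1.07×40.5371 = 60.7047.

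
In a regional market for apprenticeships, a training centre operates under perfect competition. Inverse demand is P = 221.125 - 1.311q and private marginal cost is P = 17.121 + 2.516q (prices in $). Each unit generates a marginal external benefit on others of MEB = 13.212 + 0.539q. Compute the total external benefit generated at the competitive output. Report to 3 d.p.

$1470.092

Market equilibrium (private): 17.121 + 2.516q = 221.125 - 1.311q → q_m = 53.3065.
Total external benefit = ∫₀^{q_m} (13.212 + 0.539q) dq = 13.212×53.3065 + ½×0.539×53.3065² = 1470.0921.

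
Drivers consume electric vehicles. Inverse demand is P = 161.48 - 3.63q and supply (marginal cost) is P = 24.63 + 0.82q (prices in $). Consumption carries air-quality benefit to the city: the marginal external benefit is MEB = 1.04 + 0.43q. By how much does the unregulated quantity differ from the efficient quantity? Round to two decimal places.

Market equilibrium (private): 24.63 + 0.82q = 161.48 - 3.63q → q_m = 30.7528.
Social marginal benefit = demand + MEB = 162.52 - 3.20q.
Set SMB = MC: 162.52 - 3.20q = 24.63 + 0.82q → q* = 34.3010.
Gap = |30.7528 − 34.3010| = 3.5482.

3.55 units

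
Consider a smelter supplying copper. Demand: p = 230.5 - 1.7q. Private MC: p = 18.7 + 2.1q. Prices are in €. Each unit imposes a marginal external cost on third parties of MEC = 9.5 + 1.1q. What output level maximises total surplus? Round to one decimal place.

Social marginal cost = private MC + MEC = 28.2 + 3.2q.
Set SMC = demand: 28.2 + 3.2q = 230.5 - 1.7q → q* = 41.2857.

q* = 41.3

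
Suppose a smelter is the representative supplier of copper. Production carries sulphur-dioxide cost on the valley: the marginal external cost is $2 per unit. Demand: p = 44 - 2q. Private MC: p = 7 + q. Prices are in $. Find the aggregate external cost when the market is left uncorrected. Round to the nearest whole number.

$25

Market equilibrium (private): 7 + q = 44 - 2q → q_m = 12.3333.
Total external cost = MEC × q_m = 2 × 12.3333 = 24.6666.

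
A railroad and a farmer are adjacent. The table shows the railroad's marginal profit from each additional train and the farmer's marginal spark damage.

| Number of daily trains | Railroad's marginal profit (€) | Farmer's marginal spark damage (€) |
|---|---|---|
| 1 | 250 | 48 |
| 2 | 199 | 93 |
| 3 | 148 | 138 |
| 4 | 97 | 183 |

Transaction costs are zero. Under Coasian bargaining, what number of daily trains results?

3

Bargaining reaches the level where marginal profit last exceeds marginal spark damage.
That holds through level 3 (148 ≥ 138) but not at 4 (97 < 183).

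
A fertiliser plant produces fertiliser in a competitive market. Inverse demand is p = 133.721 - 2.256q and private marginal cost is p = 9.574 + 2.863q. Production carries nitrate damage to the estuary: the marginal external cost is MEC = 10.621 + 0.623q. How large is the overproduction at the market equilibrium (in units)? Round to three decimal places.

4.481 units

Market equilibrium (private): 9.574 + 2.863q = 133.721 - 2.256q → q_m = 24.2522.
Social marginal cost = private MC + MEC = 20.195 + 3.486q.
Set SMC = demand: 20.195 + 3.486q = 133.721 - 2.256q → q* = 19.7712.
Gap = |24.2522 − 19.7712| = 4.4810.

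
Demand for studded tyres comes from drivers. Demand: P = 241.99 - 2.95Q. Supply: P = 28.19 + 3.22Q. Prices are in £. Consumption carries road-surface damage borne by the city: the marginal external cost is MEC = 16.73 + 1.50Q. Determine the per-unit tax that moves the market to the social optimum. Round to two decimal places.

Social marginal benefit = demand − MEC = 225.26 - 4.45Q.
Set SMB = MC: 225.26 - 4.45Q = 28.19 + 3.22Q → Q* = 25.6936.
The Pigouvian tax equals MEC at Q*: 16.73 + 1.50×25.6936 = 55.2704.

tax = £55.27 per unit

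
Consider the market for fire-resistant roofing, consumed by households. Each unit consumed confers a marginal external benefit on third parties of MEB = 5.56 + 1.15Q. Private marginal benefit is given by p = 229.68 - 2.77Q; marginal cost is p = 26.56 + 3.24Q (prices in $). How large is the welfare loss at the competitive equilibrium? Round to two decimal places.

DWL = $203.06

Market equilibrium (private): 26.56 + 3.24Q = 229.68 - 2.77Q → Q_m = 33.7970.
Social marginal benefit = demand + MEB = 235.24 - 1.62Q.
Set SMB = MC: 235.24 - 1.62Q = 26.56 + 3.24Q → Q* = 42.9383.
The welfare-loss triangle has base |Q_m − Q*| and height MEB(Q_m) (the vertical gap between SMB and MC is zero at Q* and MEB at Q_m).
DWL = ½ × 9.1413 × 44.4266 = 203.0584.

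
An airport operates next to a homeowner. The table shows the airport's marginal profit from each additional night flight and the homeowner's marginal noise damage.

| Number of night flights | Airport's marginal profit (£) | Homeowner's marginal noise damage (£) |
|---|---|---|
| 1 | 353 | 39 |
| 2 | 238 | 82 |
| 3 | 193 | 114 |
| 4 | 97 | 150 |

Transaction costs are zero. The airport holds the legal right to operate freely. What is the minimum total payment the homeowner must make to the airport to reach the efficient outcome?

£97

Left alone the airport would choose level 4 (marginal profit stays positive).
Efficient level: k* = 3 (marginal profit ≥ marginal noise damage through 3).
The homeowner must at least cover the airport's forgone profit from cutting 4→3: 97 = 97.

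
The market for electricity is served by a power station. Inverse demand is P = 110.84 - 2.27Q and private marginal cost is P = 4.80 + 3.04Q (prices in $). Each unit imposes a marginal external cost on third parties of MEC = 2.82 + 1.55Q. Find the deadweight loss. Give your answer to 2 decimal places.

Market equilibrium (private): 4.80 + 3.04Q = 110.84 - 2.27Q → Q_m = 19.9699.
Social marginal cost = private MC + MEC = 7.62 + 4.59Q.
Set SMC = demand: 7.62 + 4.59Q = 110.84 - 2.27Q → Q* = 15.0466.
The loss is the area between SMC and demand from Q* to Q_m; with linear curves that's a triangle of height MEC(Q_m).
DWL = ½ × 4.9233 × 33.7733 = 83.1380.

DWL = $83.14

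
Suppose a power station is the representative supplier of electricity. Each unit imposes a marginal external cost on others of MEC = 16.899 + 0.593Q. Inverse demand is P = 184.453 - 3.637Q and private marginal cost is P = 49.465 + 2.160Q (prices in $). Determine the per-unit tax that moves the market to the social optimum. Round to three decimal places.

tax = $27.858 per unit

Social marginal cost = private MC + MEC = 66.364 + 2.753Q.
Set SMC = demand: 66.364 + 2.753Q = 184.453 - 3.637Q → Q* = 18.4803.
The Pigouvian tax equals MEC at Q*: 16.899 + 0.593×18.4803 = 27.8578.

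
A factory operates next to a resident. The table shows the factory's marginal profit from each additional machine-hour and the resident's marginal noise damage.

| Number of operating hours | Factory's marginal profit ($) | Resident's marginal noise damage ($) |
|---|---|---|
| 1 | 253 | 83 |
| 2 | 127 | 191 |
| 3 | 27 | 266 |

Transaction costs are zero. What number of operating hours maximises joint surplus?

Bargaining reaches the level where marginal profit last exceeds marginal noise damage.
That holds through level 1 (253 ≥ 83) but not at 2 (127 < 191).

1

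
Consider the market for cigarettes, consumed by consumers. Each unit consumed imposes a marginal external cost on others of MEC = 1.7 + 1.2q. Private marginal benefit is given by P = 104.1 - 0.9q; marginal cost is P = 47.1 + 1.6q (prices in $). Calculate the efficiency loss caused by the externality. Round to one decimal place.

DWL = $114.1

Market equilibrium (private): 47.1 + 1.6q = 104.1 - 0.9q → q_m = 22.8000.
Social marginal benefit = demand − MEC = 102.4 - 2.1q.
Set SMB = MC: 102.4 - 2.1q = 47.1 + 1.6q → q* = 14.9459.
Between q* and q_m the wedge MC − SMB runs linearly from 0 to MEC(q_m), so the loss is a triangle.
DWL = ½ × 7.8541 × 29.0600 = 114.1201.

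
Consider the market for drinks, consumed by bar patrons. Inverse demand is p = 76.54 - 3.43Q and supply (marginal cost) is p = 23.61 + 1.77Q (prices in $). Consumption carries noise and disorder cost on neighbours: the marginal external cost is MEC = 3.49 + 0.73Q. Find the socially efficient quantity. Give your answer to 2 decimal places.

Q* = 8.34

Social marginal benefit = demand − MEC = 73.05 - 4.16Q.
Set SMB = MC: 73.05 - 4.16Q = 23.61 + 1.77Q → Q* = 8.3373.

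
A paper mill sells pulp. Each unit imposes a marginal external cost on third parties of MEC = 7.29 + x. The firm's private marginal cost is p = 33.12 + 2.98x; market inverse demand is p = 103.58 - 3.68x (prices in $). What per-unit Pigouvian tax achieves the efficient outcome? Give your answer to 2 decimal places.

tax = $15.54 per unit

Social marginal cost = private MC + MEC = 40.41 + 3.98x.
Set SMC = demand: 40.41 + 3.98x = 103.58 - 3.68x → x* = 8.2467.
The Pigouvian tax equals MEC at x*: 7.29 + 1.00×8.2467 = 15.5367.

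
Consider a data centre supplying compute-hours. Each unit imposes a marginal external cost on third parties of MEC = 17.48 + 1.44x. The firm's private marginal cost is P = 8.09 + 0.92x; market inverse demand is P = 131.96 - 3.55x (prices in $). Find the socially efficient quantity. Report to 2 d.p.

x* = 18.00

Social marginal cost = private MC + MEC = 25.57 + 2.36x.
Set SMC = demand: 25.57 + 2.36x = 131.96 - 3.55x → x* = 18.0017.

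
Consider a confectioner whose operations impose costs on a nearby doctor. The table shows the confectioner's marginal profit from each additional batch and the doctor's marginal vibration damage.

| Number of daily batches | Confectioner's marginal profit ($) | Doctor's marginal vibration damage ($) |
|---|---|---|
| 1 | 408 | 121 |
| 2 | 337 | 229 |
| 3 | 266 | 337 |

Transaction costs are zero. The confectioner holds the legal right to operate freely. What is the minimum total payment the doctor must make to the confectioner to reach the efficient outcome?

Left alone the confectioner would choose level 3 (marginal profit stays positive).
Efficient level: k* = 2 (marginal profit ≥ marginal vibration damage through 2).
The doctor must at least cover the confectioner's forgone profit from cutting 3→2: 266 = 266.

$266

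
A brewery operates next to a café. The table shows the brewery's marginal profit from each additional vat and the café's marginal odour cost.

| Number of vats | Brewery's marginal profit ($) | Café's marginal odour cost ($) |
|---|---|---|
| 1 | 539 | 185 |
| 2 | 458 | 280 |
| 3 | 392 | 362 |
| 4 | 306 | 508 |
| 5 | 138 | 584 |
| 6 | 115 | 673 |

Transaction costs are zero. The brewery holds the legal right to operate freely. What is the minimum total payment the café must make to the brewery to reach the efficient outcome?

$559

Left alone the brewery would choose level 6 (marginal profit stays positive).
Efficient level: k* = 3 (marginal profit ≥ marginal odour cost through 3).
The café must at least cover the brewery's forgone profit from cutting 6→3: 306 + 138 + 115 = 559.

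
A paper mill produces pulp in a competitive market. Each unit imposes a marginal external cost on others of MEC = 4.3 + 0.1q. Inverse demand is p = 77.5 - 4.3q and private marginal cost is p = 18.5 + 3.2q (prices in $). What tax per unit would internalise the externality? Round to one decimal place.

tax = $5.0 per unit

Social marginal cost = private MC + MEC = 22.8 + 3.3q.
Set SMC = demand: 22.8 + 3.3q = 77.5 - 4.3q → q* = 7.1974.
The Pigouvian tax equals MEC at q*: 4.3 + 0.1×7.1974 = 5.0197.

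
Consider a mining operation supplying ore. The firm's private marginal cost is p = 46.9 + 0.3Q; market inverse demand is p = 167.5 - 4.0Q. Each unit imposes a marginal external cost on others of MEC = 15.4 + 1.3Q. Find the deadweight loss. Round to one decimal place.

Market equilibrium (private): 46.9 + 0.3Q = 167.5 - 4.0Q → Q_m = 28.0465.
Social marginal cost = private MC + MEC = 62.3 + 1.6Q.
Set SMC = demand: 62.3 + 1.6Q = 167.5 - 4.0Q → Q* = 18.7857.
Between Q* and Q_m the wedge SMC − demand runs linearly from 0 to MEC(Q_m), so the loss is a triangle.
DWL = ½ × 9.2608 × 51.8605 = 240.1349.

DWL = 240.1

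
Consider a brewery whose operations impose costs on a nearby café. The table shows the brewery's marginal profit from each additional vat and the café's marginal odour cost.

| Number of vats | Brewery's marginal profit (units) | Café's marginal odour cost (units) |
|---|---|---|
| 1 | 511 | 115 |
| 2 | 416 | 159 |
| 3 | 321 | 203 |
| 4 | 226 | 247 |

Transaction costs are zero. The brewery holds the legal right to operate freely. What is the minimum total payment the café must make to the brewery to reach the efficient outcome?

226

Left alone the brewery would choose level 4 (marginal profit stays positive).
Efficient level: k* = 3 (marginal profit ≥ marginal odour cost through 3).
The café must at least cover the brewery's forgone profit from cutting 4→3: 226 = 226.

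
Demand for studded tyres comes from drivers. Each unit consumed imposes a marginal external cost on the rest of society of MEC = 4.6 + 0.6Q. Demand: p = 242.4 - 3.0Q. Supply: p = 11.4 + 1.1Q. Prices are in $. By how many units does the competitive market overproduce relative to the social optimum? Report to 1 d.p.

Market equilibrium (private): 11.4 + 1.1Q = 242.4 - 3.0Q → Q_m = 56.3415.
Social marginal benefit = demand − MEC = 237.8 - 3.6Q.
Set SMB = MC: 237.8 - 3.6Q = 11.4 + 1.1Q → Q* = 48.1702.
Gap = |56.3415 − 48.1702| = 8.1713.

8.2 units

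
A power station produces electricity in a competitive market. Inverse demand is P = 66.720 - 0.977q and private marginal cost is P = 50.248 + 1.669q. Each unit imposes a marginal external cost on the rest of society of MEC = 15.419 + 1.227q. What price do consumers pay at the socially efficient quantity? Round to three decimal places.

Social marginal cost = private MC + MEC = 65.667 + 2.896q.
Set SMC = demand: 65.667 + 2.896q = 66.720 - 0.977q → q* = 0.2719.
Consumer price on the demand curve at q*: 66.720 − 0.977×0.2719 = 66.4544.

P = 66.454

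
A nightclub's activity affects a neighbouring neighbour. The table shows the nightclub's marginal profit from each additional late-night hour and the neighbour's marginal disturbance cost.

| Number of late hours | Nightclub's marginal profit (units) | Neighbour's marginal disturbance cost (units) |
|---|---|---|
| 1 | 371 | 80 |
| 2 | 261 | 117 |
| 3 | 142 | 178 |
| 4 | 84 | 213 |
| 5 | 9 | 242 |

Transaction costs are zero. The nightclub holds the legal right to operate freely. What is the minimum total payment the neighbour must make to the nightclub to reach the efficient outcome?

Left alone the nightclub would choose level 5 (marginal profit stays positive).
Efficient level: k* = 2 (marginal profit ≥ marginal disturbance cost through 2).
The neighbour must at least cover the nightclub's forgone profit from cutting 5→2: 142 + 84 + 9 = 235.

235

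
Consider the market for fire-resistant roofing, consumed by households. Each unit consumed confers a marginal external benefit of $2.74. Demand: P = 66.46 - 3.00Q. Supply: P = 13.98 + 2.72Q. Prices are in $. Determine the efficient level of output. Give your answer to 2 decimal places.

Q* = 9.65

Social marginal benefit = demand + MEB = 69.20 - 3.00Q.
Set SMB = MC: 69.20 - 3.00Q = 13.98 + 2.72Q → Q* = 9.6538.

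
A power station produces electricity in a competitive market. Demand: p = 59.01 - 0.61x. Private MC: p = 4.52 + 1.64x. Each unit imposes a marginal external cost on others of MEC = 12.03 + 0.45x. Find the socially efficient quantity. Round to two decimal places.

x* = 15.73

Social marginal cost = private MC + MEC = 16.55 + 2.09x.
Set SMC = demand: 16.55 + 2.09x = 59.01 - 0.61x → x* = 15.7259.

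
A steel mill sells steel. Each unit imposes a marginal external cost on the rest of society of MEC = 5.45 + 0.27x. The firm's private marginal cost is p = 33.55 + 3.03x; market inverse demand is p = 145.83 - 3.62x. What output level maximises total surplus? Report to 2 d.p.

x* = 15.44

Social marginal cost = private MC + MEC = 39.00 + 3.30x.
Set SMC = demand: 39.00 + 3.30x = 145.83 - 3.62x → x* = 15.4379.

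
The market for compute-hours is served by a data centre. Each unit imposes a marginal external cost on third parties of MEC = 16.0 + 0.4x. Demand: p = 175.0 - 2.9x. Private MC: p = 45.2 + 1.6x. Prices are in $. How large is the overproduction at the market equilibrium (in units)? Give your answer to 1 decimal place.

5.6 units

Market equilibrium (private): 45.2 + 1.6x = 175.0 - 2.9x → x_m = 28.8444.
Social marginal cost = private MC + MEC = 61.2 + 2.0x.
Set SMC = demand: 61.2 + 2.0x = 175.0 - 2.9x → x* = 23.2245.
Gap = |28.8444 − 23.2245| = 5.6199.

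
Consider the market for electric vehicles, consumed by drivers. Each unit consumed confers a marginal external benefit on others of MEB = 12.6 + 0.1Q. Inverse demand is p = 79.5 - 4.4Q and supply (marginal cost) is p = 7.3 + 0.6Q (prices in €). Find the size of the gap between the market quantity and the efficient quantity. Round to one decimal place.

Market equilibrium (private): 7.3 + 0.6Q = 79.5 - 4.4Q → Q_m = 14.4400.
Social marginal benefit = demand + MEB = 92.1 - 4.3Q.
Set SMB = MC: 92.1 - 4.3Q = 7.3 + 0.6Q → Q* = 17.3061.
Gap = |14.4400 − 17.3061| = 2.8661.

2.9 units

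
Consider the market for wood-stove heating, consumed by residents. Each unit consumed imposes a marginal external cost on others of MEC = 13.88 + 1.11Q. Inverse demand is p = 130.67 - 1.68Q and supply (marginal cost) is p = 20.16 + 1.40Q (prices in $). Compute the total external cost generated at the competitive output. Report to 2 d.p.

Market equilibrium (private): 20.16 + 1.40Q = 130.67 - 1.68Q → Q_m = 35.8799.
Total external cost = ∫₀^{Q_m} (13.88 + 1.11Q) dQ = 13.88×35.8799 + ½×1.11×35.8799² = 1212.5018.

$1212.50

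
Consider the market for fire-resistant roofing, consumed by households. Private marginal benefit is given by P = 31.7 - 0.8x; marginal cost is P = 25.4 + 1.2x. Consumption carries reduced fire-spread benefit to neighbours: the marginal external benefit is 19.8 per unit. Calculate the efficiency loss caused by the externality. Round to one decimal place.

DWL = 98.0

Market equilibrium (private): 25.4 + 1.2x = 31.7 - 0.8x → x_m = 3.1500.
Social marginal benefit = demand + MEB = 51.5 - 0.8x.
Set SMB = MC: 51.5 - 0.8x = 25.4 + 1.2x → x* = 13.0500.
The welfare-loss triangle has base |x_m − x*| and height MEB(x_m) (the vertical gap between SMB and MC is zero at x* and MEB at x_m).
DWL = ½ × 9.9000 × 19.8000 = 98.0100.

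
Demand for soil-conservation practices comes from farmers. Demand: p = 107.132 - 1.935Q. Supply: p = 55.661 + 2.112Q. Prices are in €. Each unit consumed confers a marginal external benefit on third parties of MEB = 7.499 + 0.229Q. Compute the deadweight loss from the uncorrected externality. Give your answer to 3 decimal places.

DWL = €14.196

Market equilibrium (private): 55.661 + 2.112Q = 107.132 - 1.935Q → Q_m = 12.7183.
Social marginal benefit = demand + MEB = 114.631 - 1.706Q.
Set SMB = MC: 114.631 - 1.706Q = 55.661 + 2.112Q → Q* = 15.4453.
Between Q* and Q_m the wedge SMB − MC runs linearly from 0 to MEB(Q_m), so the loss is a triangle.
DWL = ½ × 2.7270 × 10.4115 = 14.1961.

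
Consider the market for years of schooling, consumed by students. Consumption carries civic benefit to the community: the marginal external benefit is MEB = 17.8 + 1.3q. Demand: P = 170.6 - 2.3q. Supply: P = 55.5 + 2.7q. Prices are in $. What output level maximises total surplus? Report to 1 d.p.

q* = 35.9

Social marginal benefit = demand + MEB = 188.4 - q.
Set SMB = MC: 188.4 - q = 55.5 + 2.7q → q* = 35.9189.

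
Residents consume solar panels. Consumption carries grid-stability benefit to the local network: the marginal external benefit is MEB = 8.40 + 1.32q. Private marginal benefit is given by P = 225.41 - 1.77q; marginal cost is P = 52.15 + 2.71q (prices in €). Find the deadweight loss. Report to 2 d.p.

DWL = €559.22

Market equilibrium (private): 52.15 + 2.71q = 225.41 - 1.77q → q_m = 38.6741.
Social marginal benefit = demand + MEB = 233.81 - 0.45q.
Set SMB = MC: 233.81 - 0.45q = 52.15 + 2.71q → q* = 57.4873.
Between q* and q_m the wedge SMB − MC runs linearly from 0 to MEB(q_m), so the loss is a triangle.
DWL = ½ × 18.8132 × 59.4498 = 559.2205.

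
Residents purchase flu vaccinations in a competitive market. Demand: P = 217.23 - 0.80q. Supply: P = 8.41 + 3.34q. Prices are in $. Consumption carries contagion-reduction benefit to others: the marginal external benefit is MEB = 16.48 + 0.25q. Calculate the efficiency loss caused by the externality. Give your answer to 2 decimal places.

DWL = $108.77

Market equilibrium (private): 8.41 + 3.34q = 217.23 - 0.80q → q_m = 50.4396.
Social marginal benefit = demand + MEB = 233.71 - 0.55q.
Set SMB = MC: 233.71 - 0.55q = 8.41 + 3.34q → q* = 57.9177.
Height of the DWL triangle at q_m is SMB(q_m) − MC(q_m) = MEB(q_m) = 29.0899.
DWL = ½ × 7.4781 × 29.0899 = 108.7686.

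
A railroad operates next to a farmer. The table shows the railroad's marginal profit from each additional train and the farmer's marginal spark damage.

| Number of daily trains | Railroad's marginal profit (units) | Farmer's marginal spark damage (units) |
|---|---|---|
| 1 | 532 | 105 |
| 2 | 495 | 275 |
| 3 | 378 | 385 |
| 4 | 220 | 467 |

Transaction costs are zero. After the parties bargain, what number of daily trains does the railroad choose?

Bargaining reaches the level where marginal profit last exceeds marginal spark damage.
That holds through level 2 (495 ≥ 275) but not at 3 (378 < 385).

2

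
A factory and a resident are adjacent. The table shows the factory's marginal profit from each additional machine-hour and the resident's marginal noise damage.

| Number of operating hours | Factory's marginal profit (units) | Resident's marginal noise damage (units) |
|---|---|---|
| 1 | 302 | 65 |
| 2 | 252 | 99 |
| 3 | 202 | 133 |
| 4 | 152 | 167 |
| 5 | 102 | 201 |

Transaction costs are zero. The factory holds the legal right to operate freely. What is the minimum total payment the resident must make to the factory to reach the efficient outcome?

254

Left alone the factory would choose level 5 (marginal profit stays positive).
Efficient level: k* = 3 (marginal profit ≥ marginal noise damage through 3).
The resident must at least cover the factory's forgone profit from cutting 5→3: 152 + 102 = 254.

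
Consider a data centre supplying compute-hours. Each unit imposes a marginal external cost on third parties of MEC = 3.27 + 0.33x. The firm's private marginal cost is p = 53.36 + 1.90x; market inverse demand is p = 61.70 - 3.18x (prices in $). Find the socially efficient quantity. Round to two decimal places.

x* = 0.94

Social marginal cost = private MC + MEC = 56.63 + 2.23x.
Set SMC = demand: 56.63 + 2.23x = 61.70 - 3.18x → x* = 0.9372.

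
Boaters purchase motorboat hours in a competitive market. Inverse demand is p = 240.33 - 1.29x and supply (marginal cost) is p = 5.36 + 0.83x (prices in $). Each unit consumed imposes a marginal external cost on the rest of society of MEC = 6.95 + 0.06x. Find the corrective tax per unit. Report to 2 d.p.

Social marginal benefit = demand − MEC = 233.38 - 1.35x.
Set SMB = MC: 233.38 - 1.35x = 5.36 + 0.83x → x* = 104.5963.
The Pigouvian tax equals MEC at x*: 6.95 + 0.06×104.5963 = 13.2258.

tax = $13.23 per unit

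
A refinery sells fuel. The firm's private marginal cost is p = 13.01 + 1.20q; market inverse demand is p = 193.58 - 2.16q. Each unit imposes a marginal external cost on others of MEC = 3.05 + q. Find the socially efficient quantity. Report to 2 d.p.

q* = 40.72

Social marginal cost = private MC + MEC = 16.06 + 2.20q.
Set SMC = demand: 16.06 + 2.20q = 193.58 - 2.16q → q* = 40.7156.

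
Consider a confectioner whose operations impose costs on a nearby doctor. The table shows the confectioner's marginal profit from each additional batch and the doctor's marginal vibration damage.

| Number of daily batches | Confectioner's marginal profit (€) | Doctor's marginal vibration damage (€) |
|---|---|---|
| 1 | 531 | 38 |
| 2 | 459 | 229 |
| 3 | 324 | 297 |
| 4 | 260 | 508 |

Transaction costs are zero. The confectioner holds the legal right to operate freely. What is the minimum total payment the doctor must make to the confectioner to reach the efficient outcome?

€260

Left alone the confectioner would choose level 4 (marginal profit stays positive).
Efficient level: k* = 3 (marginal profit ≥ marginal vibration damage through 3).
The doctor must at least cover the confectioner's forgone profit from cutting 4→3: 260 = 260.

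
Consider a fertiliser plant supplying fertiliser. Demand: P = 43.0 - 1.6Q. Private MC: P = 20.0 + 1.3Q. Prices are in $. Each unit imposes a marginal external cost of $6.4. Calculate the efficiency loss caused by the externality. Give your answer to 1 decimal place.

DWL = $7.1

Market equilibrium (private): 20.0 + 1.3Q = 43.0 - 1.6Q → Q_m = 7.9310.
Social marginal cost = private MC + MEC = 26.4 + 1.3Q.
Set SMC = demand: 26.4 + 1.3Q = 43.0 - 1.6Q → Q* = 5.7241.
The loss is the area between SMC and demand from Q* to Q_m; with linear curves that's a triangle of height MEC(Q_m).
DWL = ½ × 2.2069 × 6.4000 = 7.0621.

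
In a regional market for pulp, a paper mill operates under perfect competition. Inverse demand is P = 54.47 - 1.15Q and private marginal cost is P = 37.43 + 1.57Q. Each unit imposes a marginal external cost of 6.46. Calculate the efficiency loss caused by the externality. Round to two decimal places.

Market equilibrium (private): 37.43 + 1.57Q = 54.47 - 1.15Q → Q_m = 6.2647.
Social marginal cost = private MC + MEC = 43.89 + 1.57Q.
Set SMC = demand: 43.89 + 1.57Q = 54.47 - 1.15Q → Q* = 3.8897.
The loss is the area between SMC and demand from Q* to Q_m; with linear curves that's a triangle of height MEC(Q_m).
DWL = ½ × 2.3750 × 6.4600 = 7.6713.

DWL = 7.67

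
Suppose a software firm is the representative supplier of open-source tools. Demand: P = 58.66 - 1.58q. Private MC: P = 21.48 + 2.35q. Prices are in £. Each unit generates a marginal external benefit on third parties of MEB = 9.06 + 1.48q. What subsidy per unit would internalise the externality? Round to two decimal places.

Social marginal cost = private MC − MEB = 12.42 + 0.87q.
Set SMC = demand: 12.42 + 0.87q = 58.66 - 1.58q → q* = 18.8735.
The Pigouvian subsidy equals MEB at q*: 9.06 + 1.48×18.8735 = 36.9928.

subsidy = £36.99 per unit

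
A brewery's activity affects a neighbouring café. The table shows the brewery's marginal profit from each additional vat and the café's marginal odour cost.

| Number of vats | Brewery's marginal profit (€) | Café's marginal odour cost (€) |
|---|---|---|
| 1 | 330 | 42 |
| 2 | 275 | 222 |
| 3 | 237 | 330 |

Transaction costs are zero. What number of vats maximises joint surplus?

2

Bargaining reaches the level where marginal profit last exceeds marginal odour cost.
That holds through level 2 (275 ≥ 222) but not at 3 (237 < 330).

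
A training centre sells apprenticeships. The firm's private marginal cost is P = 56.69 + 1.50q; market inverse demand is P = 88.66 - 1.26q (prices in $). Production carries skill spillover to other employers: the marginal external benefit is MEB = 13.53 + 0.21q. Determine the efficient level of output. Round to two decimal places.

Social marginal cost = private MC − MEB = 43.16 + 1.29q.
Set SMC = demand: 43.16 + 1.29q = 88.66 - 1.26q → q* = 17.8431.

q* = 17.84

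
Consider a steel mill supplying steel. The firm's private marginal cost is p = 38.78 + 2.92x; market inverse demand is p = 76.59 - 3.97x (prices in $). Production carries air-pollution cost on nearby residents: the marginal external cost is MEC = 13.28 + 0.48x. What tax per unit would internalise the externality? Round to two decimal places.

Social marginal cost = private MC + MEC = 52.06 + 3.40x.
Set SMC = demand: 52.06 + 3.40x = 76.59 - 3.97x → x* = 3.3284.
The Pigouvian tax equals MEC at x*: 13.28 + 0.48×3.3284 = 14.8776.

tax = $14.88 per unit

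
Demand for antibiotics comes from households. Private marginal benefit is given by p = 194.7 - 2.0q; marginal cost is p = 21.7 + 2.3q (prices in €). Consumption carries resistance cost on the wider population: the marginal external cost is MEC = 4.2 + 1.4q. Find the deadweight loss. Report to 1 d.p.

DWL = €321.3

Market equilibrium (private): 21.7 + 2.3q = 194.7 - 2.0q → q_m = 40.2326.
Social marginal benefit = demand − MEC = 190.5 - 3.4q.
Set SMB = MC: 190.5 - 3.4q = 21.7 + 2.3q → q* = 29.6140.
Height of the DWL triangle at q_m is MC(q_m) − SMB(q_m) = MEC(q_m) = 60.5256.
DWL = ½ × 10.6186 × 60.5256 = 321.3486.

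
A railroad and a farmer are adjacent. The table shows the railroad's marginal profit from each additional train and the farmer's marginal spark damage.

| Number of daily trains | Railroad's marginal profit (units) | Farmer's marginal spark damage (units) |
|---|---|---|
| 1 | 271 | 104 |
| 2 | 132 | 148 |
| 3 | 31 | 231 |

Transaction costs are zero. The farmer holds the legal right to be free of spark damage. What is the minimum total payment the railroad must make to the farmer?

104

Efficient level: marginal profit ≥ marginal spark damage through level 1, so k* = 1.
With the farmer holding the right, the railroad must at least compensate total damage at k*: 104 = 104.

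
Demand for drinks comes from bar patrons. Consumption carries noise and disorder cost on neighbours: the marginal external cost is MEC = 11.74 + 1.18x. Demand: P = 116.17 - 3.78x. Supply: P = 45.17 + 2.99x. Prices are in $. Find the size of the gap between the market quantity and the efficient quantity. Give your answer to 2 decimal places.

Market equilibrium (private): 45.17 + 2.99x = 116.17 - 3.78x → x_m = 10.4874.
Social marginal benefit = demand − MEC = 104.43 - 4.96x.
Set SMB = MC: 104.43 - 4.96x = 45.17 + 2.99x → x* = 7.4541.
Gap = |10.4874 − 7.4541| = 3.0333.

3.03 units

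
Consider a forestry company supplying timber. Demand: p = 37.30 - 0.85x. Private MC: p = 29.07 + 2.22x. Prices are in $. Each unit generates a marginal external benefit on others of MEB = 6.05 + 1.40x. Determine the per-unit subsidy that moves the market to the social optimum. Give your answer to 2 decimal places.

Social marginal cost = private MC − MEB = 23.02 + 0.82x.
Set SMC = demand: 23.02 + 0.82x = 37.30 - 0.85x → x* = 8.5509.
The Pigouvian subsidy equals MEB at x*: 6.05 + 1.40×8.5509 = 18.0213.

subsidy = $18.02 per unit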